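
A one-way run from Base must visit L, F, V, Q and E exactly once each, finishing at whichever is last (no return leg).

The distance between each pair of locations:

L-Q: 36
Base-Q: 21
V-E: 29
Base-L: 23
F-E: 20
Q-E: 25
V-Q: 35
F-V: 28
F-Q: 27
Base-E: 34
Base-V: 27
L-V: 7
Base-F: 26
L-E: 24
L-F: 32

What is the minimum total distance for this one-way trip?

There are 5! = 120 possible orderings.
Base→L→F→V→Q→E: 23+32+28+35+25 = 143
Base→L→F→V→E→Q: 23+32+28+29+25 = 137
Base→L→F→Q→V→E: 23+32+27+35+29 = 146
Base→L→F→Q→E→V: 23+32+27+25+29 = 136
Base→L→F→E→V→Q: 23+32+20+29+35 = 139
Base→L→F→E→Q→V: 23+32+20+25+35 = 135
Base→L→V→F→Q→E: 23+7+28+27+25 = 110
Base→L→V→F→E→Q: 23+7+28+20+25 = 103
Base→L→V→Q→F→E: 23+7+35+27+20 = 112
Base→L→V→Q→E→F: 23+7+35+25+20 = 110
Base→L→V→E→F→Q: 23+7+29+20+27 = 106
Base→L→V→E→Q→F: 23+7+29+25+27 = 111
Base→L→Q→F→V→E: 23+36+27+28+29 = 143
Base→L→Q→F→E→V: 23+36+27+20+29 = 135
… (106 more)
Base→Q→F→E→L→V: 21+27+20+24+7 = 99  ← best
The minimum is 99.
One shortest path: Base → Q → F → E → L → V.

Shortest open route: 99.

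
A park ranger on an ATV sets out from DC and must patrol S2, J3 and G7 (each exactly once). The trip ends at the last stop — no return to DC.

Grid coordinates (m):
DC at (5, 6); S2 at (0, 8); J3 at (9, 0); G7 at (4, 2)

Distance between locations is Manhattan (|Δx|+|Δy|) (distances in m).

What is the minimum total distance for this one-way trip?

Minimum one-way distance = 24 m.

There are 3! = 6 possible orderings.
DC→S2→J3→G7: 7+17+7 = 31
DC→S2→G7→J3: 7+10+7 = 24
DC→J3→S2→G7: 10+17+10 = 37
DC→J3→G7→S2: 10+7+10 = 27
DC→G7→S2→J3: 5+10+17 = 32
DC→G7→J3→S2: 5+7+17 = 29
The minimum is 24.
One shortest path: DC → S2 → G7 → J3.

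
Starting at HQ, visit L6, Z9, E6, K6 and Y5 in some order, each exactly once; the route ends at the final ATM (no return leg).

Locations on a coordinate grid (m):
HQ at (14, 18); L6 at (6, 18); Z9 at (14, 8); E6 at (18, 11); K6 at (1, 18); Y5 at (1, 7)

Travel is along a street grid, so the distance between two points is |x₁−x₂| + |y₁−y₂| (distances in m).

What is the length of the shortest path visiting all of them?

There are 5! = 120 possible orderings.
HQ→L6→Z9→E6→K6→Y5: 8+18+7+24+11 = 68
HQ→L6→Z9→E6→Y5→K6: 8+18+7+21+11 = 65
HQ→L6→Z9→K6→E6→Y5: 8+18+23+24+21 = 94
HQ→L6→Z9→K6→Y5→E6: 8+18+23+11+21 = 81
HQ→L6→Z9→Y5→E6→K6: 8+18+14+21+24 = 85
HQ→L6→Z9→Y5→K6→E6: 8+18+14+11+24 = 75
HQ→L6→E6→Z9→K6→Y5: 8+19+7+23+11 = 68
HQ→L6→E6→Z9→Y5→K6: 8+19+7+14+11 = 59
HQ→L6→E6→K6→Z9→Y5: 8+19+24+23+14 = 88
HQ→L6→E6→K6→Y5→Z9: 8+19+24+11+14 = 76
HQ→L6→E6→Y5→Z9→K6: 8+19+21+14+23 = 85
HQ→L6→E6→Y5→K6→Z9: 8+19+21+11+23 = 82
HQ→L6→K6→Z9→E6→Y5: 8+5+23+7+21 = 64
HQ→L6→K6→Z9→Y5→E6: 8+5+23+14+21 = 71
… (106 more)
HQ→L6→K6→Y5→Z9→E6: 8+5+11+14+7 = 45  ← best
The minimum is 45.
One shortest path: HQ → L6 → K6 → Y5 → Z9 → E6.

Shortest open route: 45 m.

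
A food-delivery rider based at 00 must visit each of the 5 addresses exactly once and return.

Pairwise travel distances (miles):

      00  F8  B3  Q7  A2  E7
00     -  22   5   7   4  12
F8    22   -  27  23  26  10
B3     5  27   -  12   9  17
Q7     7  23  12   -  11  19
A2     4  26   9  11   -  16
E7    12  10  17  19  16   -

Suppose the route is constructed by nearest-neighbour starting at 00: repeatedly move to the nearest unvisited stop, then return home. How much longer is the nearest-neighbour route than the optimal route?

From 00: A2=4, B3=5, Q7=7, E7=12, F8=22 → choose A2 (4).
From A2: B3=9, Q7=11, E7=16, F8=26 → choose B3 (9).
From B3: Q7=12, E7=17, F8=27 → choose Q7 (12).
From Q7: E7=19, F8=23 → choose E7 (19).
From E7: F8=10 → choose F8 (10).
NN route 00 → A2 → B3 → Q7 → E7 → F8 → 00 costs 76.
Optimal: 00 → B3 → Q7 → F8 → E7 → A2 → 00 costs 70 (by enumerating all 60 distinct tours).
Excess = 76 − 70 = 6.

The nearest-neighbour route is 6 miles longer than optimal.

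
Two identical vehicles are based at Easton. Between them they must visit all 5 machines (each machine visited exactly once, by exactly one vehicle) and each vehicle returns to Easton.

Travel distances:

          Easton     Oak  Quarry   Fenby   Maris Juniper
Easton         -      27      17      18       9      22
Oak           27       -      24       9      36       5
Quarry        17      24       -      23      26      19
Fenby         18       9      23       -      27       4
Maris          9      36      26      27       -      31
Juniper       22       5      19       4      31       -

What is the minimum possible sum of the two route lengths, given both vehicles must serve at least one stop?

Try each way of splitting the stops between the two vehicles (each non-empty) and, for each split, find the best tour for each vehicle:
  {Oak} + {Quarry, Fenby, Maris, Juniper}: 54 + 76 = 130
  {Quarry} + {Oak, Fenby, Maris, Juniper}: 34 + 72 = 106
  {Oak, Quarry} + {Fenby, Maris, Juniper}: 68 + 62 = 130
  {Fenby} + {Oak, Quarry, Maris, Juniper}: 36 + 86 = 122
  {Oak, Fenby} + {Quarry, Maris, Juniper}: 54 + 76 = 130
  {Quarry, Fenby} + {Oak, Maris, Juniper}: 58 + 72 = 130
  … (15 splits in total)
  {Maris} + {Oak, Quarry, Fenby, Juniper}: 18 + 68 = 86  ← best
Best: vehicle 1 Easton → Maris → Easton = 18; vehicle 2 Easton → Quarry → Oak → Juniper → Fenby → Easton = 68; combined 86.

Minimum combined distance: 86.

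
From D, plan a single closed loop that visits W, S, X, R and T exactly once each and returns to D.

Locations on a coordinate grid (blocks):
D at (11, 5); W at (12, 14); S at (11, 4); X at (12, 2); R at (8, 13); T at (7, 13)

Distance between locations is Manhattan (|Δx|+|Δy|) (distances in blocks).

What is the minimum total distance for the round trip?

34 blocks — the shortest possible round trip.

With 5 stops there are 5!/2 = 60 distinct round trips (a route and its reverse cost the same).
D - W - S - X - R - T - D: 10+11+3+15+1+12 = 52
D - W - S - X - T - R - D: 10+11+3+16+1+11 = 52
D - W - S - R - X - T - D: 10+11+12+15+16+12 = 76
D - W - S - R - T - X - D: 10+11+12+1+16+4 = 54
D - W - S - T - X - R - D: 10+11+13+16+15+11 = 76
D - W - S - T - R - X - D: 10+11+13+1+15+4 = 54
D - W - X - S - R - T - D: 10+12+3+12+1+12 = 50
D - W - X - S - T - R - D: 10+12+3+13+1+11 = 50
D - W - X - R - S - T - D: 10+12+15+12+13+12 = 74
D - W - X - R - T - S - D: 10+12+15+1+13+1 = 52
D - W - X - T - S - R - D: 10+12+16+13+12+11 = 74
D - W - X - T - R - S - D: 10+12+16+1+12+1 = 52
D - W - R - S - X - T - D: 10+5+12+3+16+12 = 58
D - W - R - S - T - X - D: 10+5+12+13+16+4 = 60
… (46 more)
D - S - X - W - R - T - D: 1+3+12+5+1+12 = 34  ← best
The minimum is 34.
One optimal route: D → S → X → W → R → T → D (or its reverse).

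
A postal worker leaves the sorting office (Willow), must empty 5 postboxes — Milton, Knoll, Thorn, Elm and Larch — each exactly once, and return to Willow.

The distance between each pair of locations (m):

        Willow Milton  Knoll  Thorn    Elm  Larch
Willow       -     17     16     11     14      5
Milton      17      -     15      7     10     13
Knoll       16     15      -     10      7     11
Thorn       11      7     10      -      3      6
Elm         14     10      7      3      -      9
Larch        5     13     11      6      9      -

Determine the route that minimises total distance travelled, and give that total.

50 m — the shortest possible round trip.

With 5 stops there are 5!/2 = 60 distinct round trips (a route and its reverse cost the same).
Willow-Milton-Knoll-Thorn-Elm-Larch-Willow: 17+15+10+3+9+5 = 59
Willow-Milton-Knoll-Thorn-Larch-Elm-Willow: 17+15+10+6+9+14 = 71
Willow-Milton-Knoll-Elm-Thorn-Larch-Willow: 17+15+7+3+6+5 = 53
Willow-Milton-Knoll-Elm-Larch-Thorn-Willow: 17+15+7+9+6+11 = 65
Willow-Milton-Knoll-Larch-Thorn-Elm-Willow: 17+15+11+6+3+14 = 66
Willow-Milton-Knoll-Larch-Elm-Thorn-Willow: 17+15+11+9+3+11 = 66
Willow-Milton-Thorn-Knoll-Elm-Larch-Willow: 17+7+10+7+9+5 = 55
Willow-Milton-Thorn-Knoll-Larch-Elm-Willow: 17+7+10+11+9+14 = 68
Willow-Milton-Thorn-Elm-Knoll-Larch-Willow: 17+7+3+7+11+5 = 50
Willow-Milton-Thorn-Elm-Larch-Knoll-Willow: 17+7+3+9+11+16 = 63
Willow-Milton-Thorn-Larch-Knoll-Elm-Willow: 17+7+6+11+7+14 = 62
Willow-Milton-Thorn-Larch-Elm-Knoll-Willow: 17+7+6+9+7+16 = 62
Willow-Milton-Elm-Knoll-Thorn-Larch-Willow: 17+10+7+10+6+5 = 55
Willow-Milton-Elm-Knoll-Larch-Thorn-Willow: 17+10+7+11+6+11 = 62
… (46 more)
The minimum is 50.
One optimal route: Willow → Milton → Thorn → Elm → Knoll → Larch → Willow (or its reverse).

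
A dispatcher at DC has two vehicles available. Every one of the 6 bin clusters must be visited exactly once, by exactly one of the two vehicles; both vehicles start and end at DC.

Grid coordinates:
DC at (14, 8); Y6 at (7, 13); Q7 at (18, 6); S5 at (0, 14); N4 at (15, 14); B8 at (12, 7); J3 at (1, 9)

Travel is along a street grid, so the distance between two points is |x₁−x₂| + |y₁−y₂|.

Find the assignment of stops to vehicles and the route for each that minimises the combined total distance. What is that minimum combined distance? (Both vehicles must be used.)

58 — the smallest possible combined total.

Check every non-empty split of the stops between the two vehicles; for each half take its own optimal tour:
  {Y6} + {Q7, S5, N4, B8, J3}: 24 + 54 = 78
  {Q7} + {Y6, S5, N4, B8, J3}: 12 + 46 = 58
  {Y6, Q7} + {S5, N4, B8, J3}: 36 + 44 = 80
  {S5} + {Y6, Q7, N4, B8, J3}: 40 + 52 = 92
  {Y6, S5} + {Q7, N4, B8, J3}: 40 + 52 = 92
  {Q7, S5} + {Y6, N4, B8, J3}: 52 + 42 = 94
  … (31 splits in total)
Best: vehicle 1 DC → Q7 → DC = 12; vehicle 2 DC → N4 → Y6 → S5 → J3 → B8 → DC = 46; combined 58.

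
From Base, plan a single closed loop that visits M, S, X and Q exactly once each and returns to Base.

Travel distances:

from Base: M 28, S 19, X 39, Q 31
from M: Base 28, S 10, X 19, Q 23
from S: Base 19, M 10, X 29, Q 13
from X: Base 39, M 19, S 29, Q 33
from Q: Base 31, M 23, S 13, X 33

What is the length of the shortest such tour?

Shortest round trip = 112.

With 4 stops there are 4!/2 = 12 distinct round trips (a route and its reverse cost the same).
Base → M → S → X → Q → Base: 28+10+29+33+31 = 131
Base → M → S → Q → X → Base: 28+10+13+33+39 = 123
Base → M → X → S → Q → Base: 28+19+29+13+31 = 120
Base → M → X → Q → S → Base: 28+19+33+13+19 = 112
Base → M → Q → S → X → Base: 28+23+13+29+39 = 132
Base → M → Q → X → S → Base: 28+23+33+29+19 = 132
Base → S → M → X → Q → Base: 19+10+19+33+31 = 112
Base → S → M → Q → X → Base: 19+10+23+33+39 = 124
Base → S → X → M → Q → Base: 19+29+19+23+31 = 121
Base → S → Q → M → X → Base: 19+13+23+19+39 = 113
Base → X → M → S → Q → Base: 39+19+10+13+31 = 112
Base → X → S → M → Q → Base: 39+29+10+23+31 = 132
The minimum is 112.
One optimal route: Base → M → X → Q → S → Base (or its reverse).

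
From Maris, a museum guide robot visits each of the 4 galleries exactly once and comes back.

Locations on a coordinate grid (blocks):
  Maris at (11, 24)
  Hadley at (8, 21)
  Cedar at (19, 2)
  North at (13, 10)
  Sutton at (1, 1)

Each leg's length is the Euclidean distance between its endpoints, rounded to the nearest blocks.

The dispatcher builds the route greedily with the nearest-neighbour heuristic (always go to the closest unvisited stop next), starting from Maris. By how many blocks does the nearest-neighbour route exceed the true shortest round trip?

From Maris: Hadley=4, North=14, Cedar=23, Sutton=25 → choose Hadley (4).
From Hadley: North=12, Sutton=21, Cedar=22 → choose North (12).
From North: Cedar=10, Sutton=15 → choose Cedar (10).
From Cedar: Sutton=18 → choose Sutton (18).
NN route Maris → Hadley → North → Cedar → Sutton → Maris costs 69.
Optimal: Maris → Hadley → Sutton → Cedar → North → Maris costs 67 (by enumerating all 12 distinct tours).
Excess = 69 − 67 = 2.

The nearest-neighbour route is 2 blocks longer than optimal.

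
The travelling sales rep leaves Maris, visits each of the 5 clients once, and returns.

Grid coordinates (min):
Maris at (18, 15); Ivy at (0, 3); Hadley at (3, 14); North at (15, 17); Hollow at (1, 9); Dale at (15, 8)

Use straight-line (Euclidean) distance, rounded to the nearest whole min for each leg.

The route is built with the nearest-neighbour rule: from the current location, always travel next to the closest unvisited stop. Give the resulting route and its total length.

From Maris: distances to unvisited — North=4, Dale=8, Hadley=15, Hollow=18, Ivy=22. Nearest is North (4).
From North: distances to unvisited — Dale=9, Hadley=12, Hollow=16, Ivy=21. Nearest is Dale (9).
From Dale: distances to unvisited — Hadley=13, Hollow=14, Ivy=16. Nearest is Hadley (13).
From Hadley: distances to unvisited — Hollow=5, Ivy=11. Nearest is Hollow (5).
From Hollow: distances to unvisited — Ivy=6. Nearest is Ivy (6).
Return Ivy→Maris: 22.
Total = 4 + 9 + 13 + 5 + 6 + 22 = 59.

Total distance 59 min via the nearest-neighbour route Maris → North → Dale → Hadley → Hollow → Ivy → Maris.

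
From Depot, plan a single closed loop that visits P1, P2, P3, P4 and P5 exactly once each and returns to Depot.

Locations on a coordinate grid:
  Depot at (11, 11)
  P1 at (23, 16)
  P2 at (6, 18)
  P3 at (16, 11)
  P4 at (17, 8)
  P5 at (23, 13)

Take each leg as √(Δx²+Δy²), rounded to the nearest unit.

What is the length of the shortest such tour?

Minimum total distance: 45.

Depot → P1 → P2 → P3 → P4 → P5 → Depot: 13+17+12+3+8+12 = 65
Depot → P1 → P2 → P3 → P5 → P4 → Depot: 13+17+12+7+8+7 = 64
Depot → P1 → P2 → P4 → P3 → P5 → Depot: 13+17+15+3+7+12 = 67
Depot → P1 → P2 → P4 → P5 → P3 → Depot: 13+17+15+8+7+5 = 65
Depot → P1 → P2 → P5 → P3 → P4 → Depot: 13+17+18+7+3+7 = 65
Depot → P1 → P2 → P5 → P4 → P3 → Depot: 13+17+18+8+3+5 = 64
Depot → P1 → P3 → P2 → P4 → P5 → Depot: 13+9+12+15+8+12 = 69
Depot → P1 → P3 → P2 → P5 → P4 → Depot: 13+9+12+18+8+7 = 67
Depot → P1 → P3 → P4 → P2 → P5 → Depot: 13+9+3+15+18+12 = 70
Depot → P1 → P3 → P4 → P5 → P2 → Depot: 13+9+3+8+18+9 = 60
Depot → P1 → P3 → P5 → P2 → P4 → Depot: 13+9+7+18+15+7 = 69
Depot → P1 → P3 → P5 → P4 → P2 → Depot: 13+9+7+8+15+9 = 61
Depot → P1 → P4 → P2 → P3 → P5 → Depot: 13+10+15+12+7+12 = 69
Depot → P1 → P4 → P2 → P5 → P3 → Depot: 13+10+15+18+7+5 = 68
… (46 more)
Depot → P2 → P1 → P5 → P4 → P3 → Depot: 9+17+3+8+3+5 = 45  ← best
The minimum is 45.
One optimal route: Depot → P2 → P1 → P5 → P4 → P3 → Depot (or its reverse).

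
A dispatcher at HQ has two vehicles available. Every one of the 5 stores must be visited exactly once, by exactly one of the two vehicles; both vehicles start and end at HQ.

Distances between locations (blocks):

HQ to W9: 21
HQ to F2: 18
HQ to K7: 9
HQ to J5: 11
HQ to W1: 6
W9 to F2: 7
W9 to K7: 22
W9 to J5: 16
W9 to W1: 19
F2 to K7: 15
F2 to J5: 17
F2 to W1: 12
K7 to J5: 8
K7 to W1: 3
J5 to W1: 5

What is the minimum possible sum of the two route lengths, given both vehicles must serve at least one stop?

70 blocks — the smallest possible combined total.

Check every non-empty split of the stops between the two vehicles; for each half take its own optimal tour:
  {W9} + {F2, K7, J5, W1}: 42 + 52 = 94
  {F2} + {W9, K7, J5, W1}: 36 + 54 = 90
  {W9, F2} + {K7, J5, W1}: 46 + 28 = 74
  {K7} + {W9, F2, J5, W1}: 18 + 52 = 70
  {W9, K7} + {F2, J5, W1}: 52 + 46 = 98
  {F2, K7} + {W9, J5, W1}: 42 + 48 = 90
  … (15 splits in total)
Best: vehicle 1 HQ → K7 → HQ = 18; vehicle 2 HQ → F2 → W9 → J5 → W1 → HQ = 52; combined 70.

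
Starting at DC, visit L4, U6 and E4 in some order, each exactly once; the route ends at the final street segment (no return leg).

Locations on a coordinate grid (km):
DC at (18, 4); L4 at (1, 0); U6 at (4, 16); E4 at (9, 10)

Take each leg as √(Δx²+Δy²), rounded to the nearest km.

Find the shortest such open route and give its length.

There are 3! = 6 possible orderings.
DC - L4 - U6 - E4: 17+16+8 = 41
DC - L4 - E4 - U6: 17+13+8 = 38
DC - U6 - L4 - E4: 18+16+13 = 47
DC - U6 - E4 - L4: 18+8+13 = 39
DC - E4 - L4 - U6: 11+13+16 = 40
DC - E4 - U6 - L4: 11+8+16 = 35
The minimum is 35.
One shortest path: DC → E4 → U6 → L4.

Minimum one-way distance = 35 km.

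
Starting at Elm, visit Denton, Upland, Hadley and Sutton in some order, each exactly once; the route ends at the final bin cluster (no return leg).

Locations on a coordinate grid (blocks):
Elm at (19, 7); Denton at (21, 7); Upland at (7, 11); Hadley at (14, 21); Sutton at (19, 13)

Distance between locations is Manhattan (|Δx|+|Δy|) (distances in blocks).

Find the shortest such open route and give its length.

There are 4! = 24 possible orderings.
Elm - Denton - Upland - Hadley - Sutton: 2+18+17+13 = 50
Elm - Denton - Upland - Sutton - Hadley: 2+18+14+13 = 47
Elm - Denton - Hadley - Upland - Sutton: 2+21+17+14 = 54
Elm - Denton - Hadley - Sutton - Upland: 2+21+13+14 = 50
Elm - Denton - Sutton - Upland - Hadley: 2+8+14+17 = 41
Elm - Denton - Sutton - Hadley - Upland: 2+8+13+17 = 40
Elm - Upland - Denton - Hadley - Sutton: 16+18+21+13 = 68
Elm - Upland - Denton - Sutton - Hadley: 16+18+8+13 = 55
Elm - Upland - Hadley - Denton - Sutton: 16+17+21+8 = 62
Elm - Upland - Hadley - Sutton - Denton: 16+17+13+8 = 54
Elm - Upland - Sutton - Denton - Hadley: 16+14+8+21 = 59
Elm - Upland - Sutton - Hadley - Denton: 16+14+13+21 = 64
Elm - Hadley - Denton - Upland - Sutton: 19+21+18+14 = 72
Elm - Hadley - Denton - Sutton - Upland: 19+21+8+14 = 62
… (10 more)
The minimum is 40.
One shortest path: Elm → Denton → Sutton → Hadley → Upland.

Shortest open route: 40 blocks.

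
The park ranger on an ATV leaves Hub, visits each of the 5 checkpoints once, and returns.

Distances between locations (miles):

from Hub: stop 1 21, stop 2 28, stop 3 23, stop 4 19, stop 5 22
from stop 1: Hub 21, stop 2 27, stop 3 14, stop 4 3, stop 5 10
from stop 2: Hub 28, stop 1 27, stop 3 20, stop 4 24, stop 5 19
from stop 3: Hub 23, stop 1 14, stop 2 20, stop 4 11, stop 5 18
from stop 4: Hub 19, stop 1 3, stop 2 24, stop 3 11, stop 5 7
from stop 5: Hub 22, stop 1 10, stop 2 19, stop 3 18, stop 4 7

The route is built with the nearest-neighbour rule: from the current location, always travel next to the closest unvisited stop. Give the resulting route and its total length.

At Hub the remaining stops are stop 4 19, stop 1 21, stop 5 22, stop 3 23, stop 2 28; go to stop 4.
At stop 4 the remaining stops are stop 1 3, stop 5 7, stop 3 11, stop 2 24; go to stop 1.
At stop 1 the remaining stops are stop 5 10, stop 3 14, stop 2 27; go to stop 5.
At stop 5 the remaining stops are stop 3 18, stop 2 19; go to stop 3.
At stop 3 the remaining stops are stop 2 20; go to stop 2.
Return stop 2→Hub: 28.
Total = 19 + 3 + 10 + 18 + 20 + 28 = 98.

Total distance 98 miles via the nearest-neighbour route Hub → stop 4 → stop 1 → stop 5 → stop 3 → stop 2 → Hub.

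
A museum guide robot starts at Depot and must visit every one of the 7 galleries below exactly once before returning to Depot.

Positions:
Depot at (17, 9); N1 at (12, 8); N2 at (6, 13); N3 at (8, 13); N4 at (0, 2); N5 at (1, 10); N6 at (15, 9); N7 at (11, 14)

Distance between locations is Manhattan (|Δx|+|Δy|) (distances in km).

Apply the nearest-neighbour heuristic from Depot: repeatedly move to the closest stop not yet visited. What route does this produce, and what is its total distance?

From Depot: distances to unvisited — N6=2, N1=6, N7=11, N3=13, N2=15, N5=17, N4=24. Nearest is N6 (2).
From N6: distances to unvisited — N1=4, N7=9, N3=11, N2=13, N5=15, N4=22. Nearest is N1 (4).
From N1: distances to unvisited — N7=7, N3=9, N2=11, N5=13, N4=18. Nearest is N7 (7).
From N7: distances to unvisited — N3=4, N2=6, N5=14, N4=23. Nearest is N3 (4).
From N3: distances to unvisited — N2=2, N5=10, N4=19. Nearest is N2 (2).
From N2: distances to unvisited — N5=8, N4=17. Nearest is N5 (8).
From N5: distances to unvisited — N4=9. Nearest is N4 (9).
Return N4→Depot: 24.
Total = 2 + 4 + 7 + 4 + 2 + 8 + 9 + 24 = 60.

60 km along Depot → N6 → N1 → N7 → N3 → N2 → N5 → N4 → Depot.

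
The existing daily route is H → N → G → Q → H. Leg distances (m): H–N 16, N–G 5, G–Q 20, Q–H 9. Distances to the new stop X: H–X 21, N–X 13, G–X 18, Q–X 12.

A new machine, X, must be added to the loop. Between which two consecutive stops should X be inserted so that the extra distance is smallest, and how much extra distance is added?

Insertion cost between consecutive stops i–j is d(i,X) + d(X,j) − d(i,j):
  between H and N: 21 + 13 − 16 = 18
  between N and G: 13 + 18 − 5 = 26
  between G and Q: 18 + 12 − 20 = 10
  between Q and H: 12 + 21 − 9 = 24
Cheapest insertion is between G and Q, adding 10.
New total = 50 + 10 = 60.

Minimum extra distance: 10 m, inserting X between G and Q.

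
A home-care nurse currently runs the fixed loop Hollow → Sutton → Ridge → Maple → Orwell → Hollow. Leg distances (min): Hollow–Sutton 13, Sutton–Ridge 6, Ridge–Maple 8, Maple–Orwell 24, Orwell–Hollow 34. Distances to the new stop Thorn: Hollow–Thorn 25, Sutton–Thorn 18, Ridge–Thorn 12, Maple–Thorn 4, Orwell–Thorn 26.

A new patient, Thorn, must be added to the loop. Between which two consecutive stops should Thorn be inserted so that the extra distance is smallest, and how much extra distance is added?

Insertion cost between consecutive stops i–j is d(i,Thorn) + d(Thorn,j) − d(i,j):
  between Hollow and Sutton: 25 + 18 − 13 = 30
  between Sutton and Ridge: 18 + 12 − 6 = 24
  between Ridge and Maple: 12 + 4 − 8 = 8
  between Maple and Orwell: 4 + 26 − 24 = 6
  between Orwell and Hollow: 26 + 25 − 34 = 17
Cheapest insertion is between Maple and Orwell, adding 6.
New total = 85 + 6 = 91.

Adding 6 min by placing Thorn on the Maple–Orwell leg.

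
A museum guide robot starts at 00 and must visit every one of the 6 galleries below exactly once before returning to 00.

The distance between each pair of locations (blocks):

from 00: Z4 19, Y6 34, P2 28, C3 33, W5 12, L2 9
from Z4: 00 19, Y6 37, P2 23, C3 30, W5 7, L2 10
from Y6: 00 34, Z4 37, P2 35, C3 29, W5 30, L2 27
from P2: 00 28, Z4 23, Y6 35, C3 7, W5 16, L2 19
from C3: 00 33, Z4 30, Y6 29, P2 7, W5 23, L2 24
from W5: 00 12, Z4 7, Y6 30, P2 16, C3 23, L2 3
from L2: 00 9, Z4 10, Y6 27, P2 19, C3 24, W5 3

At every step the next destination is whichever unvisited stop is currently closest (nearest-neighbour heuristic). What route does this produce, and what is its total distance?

00 → [L2:9 / W5:12 / Z4:19 / P2:28 / C3:33 / Y6:34] → L2 (9)
L2 → [W5:3 / Z4:10 / P2:19 / C3:24 / Y6:27] → W5 (3)
W5 → [Z4:7 / P2:16 / C3:23 / Y6:30] → Z4 (7)
Z4 → [P2:23 / C3:30 / Y6:37] → P2 (23)
P2 → [C3:7 / Y6:35] → C3 (7)
C3 → [Y6:29] → Y6 (29)
Return Y6→00: 34.
Total = 9 + 3 + 7 + 23 + 7 + 29 + 34 = 112.

Total distance 112 blocks via the nearest-neighbour route 00 → L2 → W5 → Z4 → P2 → C3 → Y6 → 00.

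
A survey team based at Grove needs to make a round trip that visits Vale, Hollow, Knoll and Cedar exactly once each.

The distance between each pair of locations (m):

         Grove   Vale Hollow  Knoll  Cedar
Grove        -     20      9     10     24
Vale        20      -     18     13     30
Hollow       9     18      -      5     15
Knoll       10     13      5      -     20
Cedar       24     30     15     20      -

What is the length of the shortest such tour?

Shortest round trip = 77 m.

There are 12 distinct closed tours to check (reversals are equivalent).
Grove-Vale-Hollow-Knoll-Cedar-Grove: 20+18+5+20+24 = 87
Grove-Vale-Hollow-Cedar-Knoll-Grove: 20+18+15+20+10 = 83
Grove-Vale-Knoll-Hollow-Cedar-Grove: 20+13+5+15+24 = 77
Grove-Vale-Knoll-Cedar-Hollow-Grove: 20+13+20+15+9 = 77
Grove-Vale-Cedar-Hollow-Knoll-Grove: 20+30+15+5+10 = 80
Grove-Vale-Cedar-Knoll-Hollow-Grove: 20+30+20+5+9 = 84
Grove-Hollow-Vale-Knoll-Cedar-Grove: 9+18+13+20+24 = 84
Grove-Hollow-Vale-Cedar-Knoll-Grove: 9+18+30+20+10 = 87
Grove-Hollow-Knoll-Vale-Cedar-Grove: 9+5+13+30+24 = 81
Grove-Hollow-Cedar-Vale-Knoll-Grove: 9+15+30+13+10 = 77
Grove-Knoll-Vale-Hollow-Cedar-Grove: 10+13+18+15+24 = 80
Grove-Knoll-Hollow-Vale-Cedar-Grove: 10+5+18+30+24 = 87
The minimum is 77.
One optimal route: Grove → Vale → Knoll → Hollow → Cedar → Grove (or its reverse).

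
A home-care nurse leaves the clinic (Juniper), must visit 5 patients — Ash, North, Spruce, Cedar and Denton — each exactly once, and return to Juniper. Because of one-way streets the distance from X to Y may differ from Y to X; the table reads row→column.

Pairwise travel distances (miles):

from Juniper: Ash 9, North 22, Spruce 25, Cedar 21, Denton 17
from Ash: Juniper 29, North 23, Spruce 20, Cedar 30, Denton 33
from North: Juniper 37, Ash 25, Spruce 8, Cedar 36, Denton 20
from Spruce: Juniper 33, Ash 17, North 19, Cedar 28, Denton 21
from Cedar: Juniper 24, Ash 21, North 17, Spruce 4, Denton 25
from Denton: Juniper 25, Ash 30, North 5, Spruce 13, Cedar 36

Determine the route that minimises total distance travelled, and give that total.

Shortest round trip = 101 miles.

Juniper → Ash → North → Spruce → Cedar → Denton → Juniper: 9+23+8+28+25+25 = 118
Juniper → Ash → North → Spruce → Denton → Cedar → Juniper: 9+23+8+21+36+24 = 121
Juniper → Ash → North → Cedar → Spruce → Denton → Juniper: 9+23+36+4+21+25 = 118
Juniper → Ash → North → Cedar → Denton → Spruce → Juniper: 9+23+36+25+13+33 = 139
Juniper → Ash → North → Denton → Spruce → Cedar → Juniper: 9+23+20+13+28+24 = 117
Juniper → Ash → North → Denton → Cedar → Spruce → Juniper: 9+23+20+36+4+33 = 125
Juniper → Ash → Spruce → North → Cedar → Denton → Juniper: 9+20+19+36+25+25 = 134
Juniper → Ash → Spruce → North → Denton → Cedar → Juniper: 9+20+19+20+36+24 = 128
Juniper → Ash → Spruce → Cedar → North → Denton → Juniper: 9+20+28+17+20+25 = 119
Juniper → Ash → Spruce → Cedar → Denton → North → Juniper: 9+20+28+25+5+37 = 124
Juniper → Ash → Spruce → Denton → North → Cedar → Juniper: 9+20+21+5+36+24 = 115
Juniper → Ash → Spruce → Denton → Cedar → North → Juniper: 9+20+21+36+17+37 = 140
Juniper → Ash → Cedar → North → Spruce → Denton → Juniper: 9+30+17+8+21+25 = 110
Juniper → Ash → Cedar → North → Denton → Spruce → Juniper: 9+30+17+20+13+33 = 122
… (106 more)
Juniper → Denton → North → Spruce → Ash → Cedar → Juniper: 17+5+8+17+30+24 = 101  ← best
The minimum is 101.
One optimal route: Juniper → Denton → North → Spruce → Ash → Cedar → Juniper.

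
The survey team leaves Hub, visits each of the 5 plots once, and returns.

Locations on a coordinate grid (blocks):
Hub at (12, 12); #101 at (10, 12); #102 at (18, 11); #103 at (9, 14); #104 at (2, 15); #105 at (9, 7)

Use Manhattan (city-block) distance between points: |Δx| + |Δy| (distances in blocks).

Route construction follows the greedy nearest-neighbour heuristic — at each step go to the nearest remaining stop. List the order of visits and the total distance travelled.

Total distance 58 blocks via the nearest-neighbour route Hub → #101 → #103 → #105 → #102 → #104 → Hub.

From Hub: distances to unvisited — #101=2, #103=5, #102=7, #105=8, #104=13. Nearest is #101 (2).
From #101: distances to unvisited — #103=3, #105=6, #102=9, #104=11. Nearest is #103 (3).
From #103: distances to unvisited — #105=7, #104=8, #102=12. Nearest is #105 (7).
From #105: distances to unvisited — #102=13, #104=15. Nearest is #102 (13).
From #102: distances to unvisited — #104=20. Nearest is #104 (20).
Return #104→Hub: 13.
Total = 2 + 3 + 7 + 13 + 20 + 13 = 58.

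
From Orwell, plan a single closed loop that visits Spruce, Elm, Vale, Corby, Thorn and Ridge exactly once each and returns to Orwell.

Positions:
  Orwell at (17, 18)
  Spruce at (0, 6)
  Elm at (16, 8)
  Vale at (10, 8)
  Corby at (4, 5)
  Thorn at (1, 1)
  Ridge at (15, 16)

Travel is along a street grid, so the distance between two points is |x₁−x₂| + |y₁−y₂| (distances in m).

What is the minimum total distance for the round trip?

There are 360 distinct closed tours to check (reversals are equivalent).
Orwell-Spruce-Elm-Vale-Corby-Thorn-Ridge-Orwell: 29+18+6+9+7+29+4 = 102
Orwell-Spruce-Elm-Vale-Corby-Ridge-Thorn-Orwell: 29+18+6+9+22+29+33 = 146
Orwell-Spruce-Elm-Vale-Thorn-Corby-Ridge-Orwell: 29+18+6+16+7+22+4 = 102
Orwell-Spruce-Elm-Vale-Thorn-Ridge-Corby-Orwell: 29+18+6+16+29+22+26 = 146
Orwell-Spruce-Elm-Vale-Ridge-Corby-Thorn-Orwell: 29+18+6+13+22+7+33 = 128
Orwell-Spruce-Elm-Vale-Ridge-Thorn-Corby-Orwell: 29+18+6+13+29+7+26 = 128
Orwell-Spruce-Elm-Corby-Vale-Thorn-Ridge-Orwell: 29+18+15+9+16+29+4 = 120
Orwell-Spruce-Elm-Corby-Vale-Ridge-Thorn-Orwell: 29+18+15+9+13+29+33 = 146
… (352 more)
Orwell-Elm-Spruce-Thorn-Corby-Vale-Ridge-Orwell: 11+18+6+7+9+13+4 = 68  ← best
The minimum is 68.
One optimal route: Orwell → Elm → Spruce → Thorn → Corby → Vale → Ridge → Orwell (or its reverse).

Shortest round trip = 68 m.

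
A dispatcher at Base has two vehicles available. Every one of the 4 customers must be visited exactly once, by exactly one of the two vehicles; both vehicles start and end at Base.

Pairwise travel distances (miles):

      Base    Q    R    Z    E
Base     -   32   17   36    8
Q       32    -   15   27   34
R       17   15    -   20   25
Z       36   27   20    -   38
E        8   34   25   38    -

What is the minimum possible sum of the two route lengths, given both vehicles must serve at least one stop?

111 miles — the smallest possible combined total.

Try each way of splitting the stops between the two vehicles (each non-empty) and, for each split, find the best tour for each vehicle:
  {Q} + {R, Z, E}: 64 + 83 = 147
  {R} + {Q, Z, E}: 34 + 105 = 139
  {Q, R} + {Z, E}: 64 + 82 = 146
  {Z} + {Q, R, E}: 72 + 74 = 146
  {Q, Z} + {R, E}: 95 + 50 = 145
  {R, Z} + {Q, E}: 73 + 74 = 147
  … (7 splits in total)
  {Q, R, Z} + {E}: 95 + 16 = 111  ← best
Best: vehicle 1 Base → R → Q → Z → Base = 95; vehicle 2 Base → E → Base = 16; combined 111.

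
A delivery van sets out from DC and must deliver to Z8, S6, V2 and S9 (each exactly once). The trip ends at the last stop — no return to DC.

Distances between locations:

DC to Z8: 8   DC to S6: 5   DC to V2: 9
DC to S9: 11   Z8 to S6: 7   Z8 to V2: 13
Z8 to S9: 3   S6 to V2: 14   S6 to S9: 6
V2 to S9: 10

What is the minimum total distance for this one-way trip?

There are 4! = 24 possible orderings.
DC → Z8 → S6 → V2 → S9: 8+7+14+10 = 39
DC → Z8 → S6 → S9 → V2: 8+7+6+10 = 31
DC → Z8 → V2 → S6 → S9: 8+13+14+6 = 41
DC → Z8 → V2 → S9 → S6: 8+13+10+6 = 37
DC → Z8 → S9 → S6 → V2: 8+3+6+14 = 31
DC → Z8 → S9 → V2 → S6: 8+3+10+14 = 35
DC → S6 → Z8 → V2 → S9: 5+7+13+10 = 35
DC → S6 → Z8 → S9 → V2: 5+7+3+10 = 25
DC → S6 → V2 → Z8 → S9: 5+14+13+3 = 35
DC → S6 → V2 → S9 → Z8: 5+14+10+3 = 32
DC → S6 → S9 → Z8 → V2: 5+6+3+13 = 27
DC → S6 → S9 → V2 → Z8: 5+6+10+13 = 34
DC → V2 → Z8 → S6 → S9: 9+13+7+6 = 35
DC → V2 → Z8 → S9 → S6: 9+13+3+6 = 31
… (10 more)
The minimum is 25.
One shortest path: DC → S6 → Z8 → S9 → V2.

Minimum one-way distance = 25.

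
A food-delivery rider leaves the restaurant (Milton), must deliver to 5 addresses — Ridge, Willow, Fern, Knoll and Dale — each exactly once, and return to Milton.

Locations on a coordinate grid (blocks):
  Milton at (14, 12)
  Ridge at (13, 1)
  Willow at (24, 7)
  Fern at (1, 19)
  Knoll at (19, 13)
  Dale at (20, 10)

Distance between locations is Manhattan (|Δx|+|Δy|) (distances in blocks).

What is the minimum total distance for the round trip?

Shortest round trip = 84 blocks.

Milton - Ridge - Willow - Fern - Knoll - Dale - Milton: 12+17+35+24+4+8 = 100
Milton - Ridge - Willow - Fern - Dale - Knoll - Milton: 12+17+35+28+4+6 = 102
Milton - Ridge - Willow - Knoll - Fern - Dale - Milton: 12+17+11+24+28+8 = 100
Milton - Ridge - Willow - Knoll - Dale - Fern - Milton: 12+17+11+4+28+20 = 92
Milton - Ridge - Willow - Dale - Fern - Knoll - Milton: 12+17+7+28+24+6 = 94
Milton - Ridge - Willow - Dale - Knoll - Fern - Milton: 12+17+7+4+24+20 = 84
Milton - Ridge - Fern - Willow - Knoll - Dale - Milton: 12+30+35+11+4+8 = 100
Milton - Ridge - Fern - Willow - Dale - Knoll - Milton: 12+30+35+7+4+6 = 94
Milton - Ridge - Fern - Knoll - Willow - Dale - Milton: 12+30+24+11+7+8 = 92
Milton - Ridge - Fern - Knoll - Dale - Willow - Milton: 12+30+24+4+7+15 = 92
Milton - Ridge - Fern - Dale - Willow - Knoll - Milton: 12+30+28+7+11+6 = 94
Milton - Ridge - Fern - Dale - Knoll - Willow - Milton: 12+30+28+4+11+15 = 100
Milton - Ridge - Knoll - Willow - Fern - Dale - Milton: 12+18+11+35+28+8 = 112
Milton - Ridge - Knoll - Willow - Dale - Fern - Milton: 12+18+11+7+28+20 = 96
… (46 more)
The minimum is 84.
One optimal route: Milton → Ridge → Willow → Dale → Knoll → Fern → Milton (or its reverse).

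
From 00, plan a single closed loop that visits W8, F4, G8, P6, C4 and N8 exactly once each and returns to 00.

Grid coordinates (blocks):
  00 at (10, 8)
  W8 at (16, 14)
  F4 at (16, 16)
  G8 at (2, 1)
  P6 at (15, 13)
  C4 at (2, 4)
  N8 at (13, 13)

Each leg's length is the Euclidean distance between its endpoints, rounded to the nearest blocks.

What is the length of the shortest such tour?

00 → W8 → F4 → G8 → P6 → C4 → N8 → 00: 8+2+21+18+16+14+6 = 85
00 → W8 → F4 → G8 → P6 → N8 → C4 → 00: 8+2+21+18+2+14+9 = 74
00 → W8 → F4 → G8 → C4 → P6 → N8 → 00: 8+2+21+3+16+2+6 = 58
00 → W8 → F4 → G8 → C4 → N8 → P6 → 00: 8+2+21+3+14+2+7 = 57
00 → W8 → F4 → G8 → N8 → P6 → C4 → 00: 8+2+21+16+2+16+9 = 74
00 → W8 → F4 → G8 → N8 → C4 → P6 → 00: 8+2+21+16+14+16+7 = 84
00 → W8 → F4 → P6 → G8 → C4 → N8 → 00: 8+2+3+18+3+14+6 = 54
00 → W8 → F4 → P6 → G8 → N8 → C4 → 00: 8+2+3+18+16+14+9 = 70
… (352 more)
00 → G8 → C4 → N8 → F4 → W8 → P6 → 00: 11+3+14+4+2+1+7 = 42  ← best
The minimum is 42.
One optimal route: 00 → G8 → C4 → N8 → F4 → W8 → P6 → 00 (or its reverse).

42 blocks — the shortest possible round trip.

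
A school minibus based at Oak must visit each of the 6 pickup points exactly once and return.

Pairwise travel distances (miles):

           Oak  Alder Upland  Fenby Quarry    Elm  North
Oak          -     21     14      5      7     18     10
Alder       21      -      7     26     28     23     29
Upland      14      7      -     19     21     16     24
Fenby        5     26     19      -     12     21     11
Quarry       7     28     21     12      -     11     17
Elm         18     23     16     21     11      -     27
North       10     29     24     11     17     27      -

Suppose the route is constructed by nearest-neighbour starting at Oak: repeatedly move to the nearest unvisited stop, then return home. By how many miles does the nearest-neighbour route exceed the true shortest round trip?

2 miles longer than the optimal tour.

From Oak: Fenby=5, Quarry=7, North=10, Upland=14, Elm=18, Alder=21 → choose Fenby (5).
From Fenby: North=11, Quarry=12, Upland=19, Elm=21, Alder=26 → choose North (11).
From North: Quarry=17, Upland=24, Elm=27, Alder=29 → choose Quarry (17).
From Quarry: Elm=11, Upland=21, Alder=28 → choose Elm (11).
From Elm: Upland=16, Alder=23 → choose Upland (16).
From Upland: Alder=7 → choose Alder (7).
NN route Oak → Fenby → North → Quarry → Elm → Upland → Alder → Oak costs 88.
Optimal: Oak → Fenby → North → Alder → Upland → Elm → Quarry → Oak costs 86 (by enumerating all 360 distinct tours).
Excess = 88 − 86 = 2.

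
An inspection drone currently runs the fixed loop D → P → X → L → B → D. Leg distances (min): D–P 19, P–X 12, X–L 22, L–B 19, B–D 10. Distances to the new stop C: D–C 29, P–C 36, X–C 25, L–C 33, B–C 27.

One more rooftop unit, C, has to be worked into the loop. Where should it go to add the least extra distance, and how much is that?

+36 min — insert C between X and L.

Insertion cost between consecutive stops i–j is d(i,C) + d(C,j) − d(i,j):
  between D and P: 29 + 36 − 19 = 46
  between P and X: 36 + 25 − 12 = 49
  between X and L: 25 + 33 − 22 = 36
  between L and B: 33 + 27 − 19 = 41
  between B and D: 27 + 29 − 10 = 46
Cheapest insertion is between X and L, adding 36.
New total = 82 + 36 = 118.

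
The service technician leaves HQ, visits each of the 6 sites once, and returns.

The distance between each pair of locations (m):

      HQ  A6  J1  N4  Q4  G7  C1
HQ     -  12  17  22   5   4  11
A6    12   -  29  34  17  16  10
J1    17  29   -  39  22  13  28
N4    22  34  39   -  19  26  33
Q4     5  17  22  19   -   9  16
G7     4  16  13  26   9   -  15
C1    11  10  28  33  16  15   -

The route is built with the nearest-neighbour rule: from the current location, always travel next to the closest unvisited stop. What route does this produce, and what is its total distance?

Total distance 129 m via the nearest-neighbour route HQ → G7 → Q4 → C1 → A6 → J1 → N4 → HQ.

From HQ: distances to unvisited — G7=4, Q4=5, C1=11, A6=12, J1=17, N4=22. Nearest is G7 (4).
From G7: distances to unvisited — Q4=9, J1=13, C1=15, A6=16, N4=26. Nearest is Q4 (9).
From Q4: distances to unvisited — C1=16, A6=17, N4=19, J1=22. Nearest is C1 (16).
From C1: distances to unvisited — A6=10, J1=28, N4=33. Nearest is A6 (10).
From A6: distances to unvisited — J1=29, N4=34. Nearest is J1 (29).
From J1: distances to unvisited — N4=39. Nearest is N4 (39).
Return N4→HQ: 22.
Total = 4 + 9 + 16 + 10 + 29 + 39 + 22 = 129.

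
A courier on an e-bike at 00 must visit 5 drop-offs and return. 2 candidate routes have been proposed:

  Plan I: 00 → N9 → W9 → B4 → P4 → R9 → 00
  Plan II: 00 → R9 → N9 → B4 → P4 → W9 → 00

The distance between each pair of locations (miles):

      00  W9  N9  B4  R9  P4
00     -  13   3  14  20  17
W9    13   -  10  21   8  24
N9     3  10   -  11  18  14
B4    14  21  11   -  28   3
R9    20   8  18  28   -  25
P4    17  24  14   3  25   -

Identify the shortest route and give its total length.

Plan I: 3 + 10 + 21 + 3 + 25 + 20 = 82
Plan II: 20 + 18 + 11 + 3 + 24 + 13 = 89

Shortest is Plan I, total 82 miles.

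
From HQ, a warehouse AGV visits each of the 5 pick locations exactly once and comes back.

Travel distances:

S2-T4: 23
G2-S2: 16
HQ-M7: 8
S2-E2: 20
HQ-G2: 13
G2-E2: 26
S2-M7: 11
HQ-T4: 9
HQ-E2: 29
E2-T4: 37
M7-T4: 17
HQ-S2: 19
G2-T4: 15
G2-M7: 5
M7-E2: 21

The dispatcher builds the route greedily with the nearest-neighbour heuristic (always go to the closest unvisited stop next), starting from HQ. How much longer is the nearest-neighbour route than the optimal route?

HQ: M7=8, T4=9, G2=13, S2=19, E2=29 ⇒ M7
M7: G2=5, S2=11, T4=17, E2=21 ⇒ G2
G2: T4=15, S2=16, E2=26 ⇒ T4
T4: S2=23, E2=37 ⇒ S2
S2: E2=20 ⇒ E2
NN route HQ → M7 → G2 → T4 → S2 → E2 → HQ costs 100.
Optimal: HQ → S2 → E2 → M7 → G2 → T4 → HQ costs 89 (by enumerating all 60 distinct tours).
Excess = 100 − 89 = 11.

Excess over optimum: 11.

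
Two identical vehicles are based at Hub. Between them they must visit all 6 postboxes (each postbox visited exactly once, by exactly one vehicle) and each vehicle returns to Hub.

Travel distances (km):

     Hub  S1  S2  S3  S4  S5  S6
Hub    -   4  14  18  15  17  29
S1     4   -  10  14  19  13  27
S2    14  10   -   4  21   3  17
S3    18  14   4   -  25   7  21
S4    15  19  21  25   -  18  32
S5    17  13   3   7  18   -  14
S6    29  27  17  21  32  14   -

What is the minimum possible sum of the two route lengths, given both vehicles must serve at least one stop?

Minimum combined distance: 94 km.

Try each way of splitting the stops between the two vehicles (each non-empty) and, for each split, find the best tour for each vehicle:
  {S1} + {S2, S3, S4, S5, S6}: 8 + 86 = 94
  {S2} + {S1, S3, S4, S5, S6}: 28 + 86 = 114
  {S1, S2} + {S3, S4, S5, S6}: 28 + 86 = 114
  {S3} + {S1, S2, S4, S5, S6}: 36 + 78 = 114
  {S1, S3} + {S2, S4, S5, S6}: 36 + 78 = 114
  {S2, S3} + {S1, S4, S5, S6}: 36 + 78 = 114
  … (31 splits in total)
Best: vehicle 1 Hub → S1 → Hub = 8; vehicle 2 Hub → S2 → S3 → S5 → S6 → S4 → Hub = 86; combined 94.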